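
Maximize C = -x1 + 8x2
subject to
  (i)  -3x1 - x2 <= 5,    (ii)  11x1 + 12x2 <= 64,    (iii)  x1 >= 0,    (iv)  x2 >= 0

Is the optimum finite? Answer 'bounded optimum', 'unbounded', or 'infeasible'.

Corner points and C = -x1 + 8x2:
  (0, 16/3) → C = 128/3
  (64/11, 0) → C = -64/11
  (0, 0) → C = 0
The feasible region has finitely many vertices and no improving ray; the maximum is 128/3 at (0, 16/3).

bounded optimum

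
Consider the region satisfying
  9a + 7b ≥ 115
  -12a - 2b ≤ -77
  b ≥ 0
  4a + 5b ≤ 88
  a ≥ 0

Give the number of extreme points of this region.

Pairwise boundary intersections that survive every other constraint:
  (103/22, 229/22)
  (115/9, 0)
  (209/52, 187/13)
  (22, 0)

4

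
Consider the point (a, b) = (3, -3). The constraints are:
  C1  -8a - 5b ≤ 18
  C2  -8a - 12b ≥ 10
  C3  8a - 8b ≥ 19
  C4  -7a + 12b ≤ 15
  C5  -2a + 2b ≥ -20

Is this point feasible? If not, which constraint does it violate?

C1: -9 ≤ 18 ✓
C2: 12 ≥ 10 ✓
C3: 48 ≥ 19 ✓
C4: -57 ≤ 15 ✓
C5: -12 ≥ -20 ✓

feasible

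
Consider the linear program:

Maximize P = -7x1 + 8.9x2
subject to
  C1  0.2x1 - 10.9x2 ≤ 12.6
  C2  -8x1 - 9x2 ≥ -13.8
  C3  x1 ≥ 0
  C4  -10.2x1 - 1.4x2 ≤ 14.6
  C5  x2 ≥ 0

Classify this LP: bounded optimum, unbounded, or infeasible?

Vertices and P = -7x1 + 8.9x2:
  (0, 23/15) → P = 2047/150
  (1.725, 0) → P = -12.075
  (0, 0) → P = 0
The feasible region has finitely many vertices and no improving ray; the maximum is 2047/150 at (0, 23/15).

bounded optimum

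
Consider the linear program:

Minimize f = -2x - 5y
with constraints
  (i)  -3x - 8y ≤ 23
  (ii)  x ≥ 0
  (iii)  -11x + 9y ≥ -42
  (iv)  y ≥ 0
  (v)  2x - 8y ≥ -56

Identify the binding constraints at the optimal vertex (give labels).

(iii) and (v)

Feasible corners and f = -2x - 5y:
  (0, 0) → f = 0
  (0, 7) → f = -35
  (42/11, 0) → f = -84/11
  (12, 10) → f = -74

The minimum is at (12, 10). Substituting into each constraint, equality holds for (iii) and (v); the remaining constraints have slack.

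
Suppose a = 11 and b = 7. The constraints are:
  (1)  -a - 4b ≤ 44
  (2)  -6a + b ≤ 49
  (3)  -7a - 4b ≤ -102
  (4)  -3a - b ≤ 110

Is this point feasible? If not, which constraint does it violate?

feasible

(1): -39 ≤ 44 ✓
(2): -59 ≤ 49 ✓
(3): -105 ≤ -102 ✓
(4): -40 ≤ 110 ✓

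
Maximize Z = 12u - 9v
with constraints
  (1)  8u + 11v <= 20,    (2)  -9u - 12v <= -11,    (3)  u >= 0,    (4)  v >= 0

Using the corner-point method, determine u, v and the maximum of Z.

u = 5/2, v = 0, maximum Z = 30

Feasible corners and Z = 12u - 9v:
  (0, 20/11) → Z = -180/11
  (5/2, 0) → Z = 30
  (0, 11/12) → Z = -33/4
  (11/9, 0) → Z = 44/3

The optimum lies where 8u + 11v = 20 and v = 0.
Solving simultaneously gives u = 5/2, v = 0.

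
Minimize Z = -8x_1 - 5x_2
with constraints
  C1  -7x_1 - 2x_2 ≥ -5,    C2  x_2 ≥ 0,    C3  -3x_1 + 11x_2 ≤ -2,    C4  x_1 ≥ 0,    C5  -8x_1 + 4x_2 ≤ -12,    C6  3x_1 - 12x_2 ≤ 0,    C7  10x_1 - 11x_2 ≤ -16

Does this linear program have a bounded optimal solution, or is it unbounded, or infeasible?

infeasible

The boundaries 3x_1 - 12x_2 = 0 and 10x_1 - 11x_2 = -16 meet at (-64/29, -16/29), but that point violates x_2 ≥ 0. Every candidate vertex is excluded by some other constraint, so the feasible region is empty.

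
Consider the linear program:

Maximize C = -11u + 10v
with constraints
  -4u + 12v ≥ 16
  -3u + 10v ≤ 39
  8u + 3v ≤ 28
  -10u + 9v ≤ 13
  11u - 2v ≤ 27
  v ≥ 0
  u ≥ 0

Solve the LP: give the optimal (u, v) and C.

u = 71/34, v = 64/17, maximum C = 499/34

Corner points and C = -11u + 10v:
  (8/3, 20/9) → C = -64/9
  (0, 4/3) → C = 40/3
  (71/34, 64/17) → C = 499/34
  (0, 13/9) → C = 130/9

The optimum lies where 8u + 3v = 28 and -10u + 9v = 13.
Solving simultaneously gives u = 71/34, v = 64/17.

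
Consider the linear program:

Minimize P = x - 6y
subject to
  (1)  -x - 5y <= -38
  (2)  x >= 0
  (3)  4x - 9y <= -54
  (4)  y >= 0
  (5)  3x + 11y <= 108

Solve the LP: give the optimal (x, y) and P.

Corner points and P = x - 6y:
  (0, 38/5) → P = -228/5
  (72/29, 206/29) → P = -1164/29
  (0, 108/11) → P = -648/11
  (378/71, 594/71) → P = -3186/71

x = 0, y = 108/11, minimum P = -648/11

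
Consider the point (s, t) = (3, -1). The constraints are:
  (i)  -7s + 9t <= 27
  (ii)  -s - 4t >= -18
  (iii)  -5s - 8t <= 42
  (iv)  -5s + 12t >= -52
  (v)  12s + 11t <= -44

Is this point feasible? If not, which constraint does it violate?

not feasible — violates (v)

Constraint (v): 12s + 11t = 25, which is not ≤ -44. All other constraints are satisfied.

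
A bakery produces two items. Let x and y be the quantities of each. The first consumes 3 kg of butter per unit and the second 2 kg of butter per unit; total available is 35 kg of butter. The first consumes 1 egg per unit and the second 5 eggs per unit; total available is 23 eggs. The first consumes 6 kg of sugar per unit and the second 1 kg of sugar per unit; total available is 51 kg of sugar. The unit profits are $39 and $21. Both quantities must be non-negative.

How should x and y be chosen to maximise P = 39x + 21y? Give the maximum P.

Feasible corners and P = 39x + 21y:
  (0, 0) → P = 0
  (0, 23/5) → P = 483/5
  (17/2, 0) → P = 663/2
  (8, 3) → P = 375

x = 8, y = 3, maximum P = 375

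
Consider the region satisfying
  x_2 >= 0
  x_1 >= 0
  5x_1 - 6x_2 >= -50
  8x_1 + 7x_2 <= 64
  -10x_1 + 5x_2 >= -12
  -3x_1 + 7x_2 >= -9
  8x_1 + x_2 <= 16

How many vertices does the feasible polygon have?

6

Intersecting each pair of boundary lines and keeping only the points that satisfy every inequality leaves:
  (0, 0)
  (6/5, 0)
  (0, 25/3)
  (34/83, 720/83)
  (1, 8)
  (46/25, 32/25)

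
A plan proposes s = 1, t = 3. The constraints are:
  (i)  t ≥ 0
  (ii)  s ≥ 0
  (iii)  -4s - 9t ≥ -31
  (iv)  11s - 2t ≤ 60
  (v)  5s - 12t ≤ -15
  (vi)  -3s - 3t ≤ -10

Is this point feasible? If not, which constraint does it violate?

(i): 3 ≥ 0 ✓
(ii): 1 ≥ 0 ✓
(iii): -31 ≥ -31 ✓
(iv): 5 ≤ 60 ✓
(v): -31 ≤ -15 ✓
(vi): -12 ≤ -10 ✓

feasible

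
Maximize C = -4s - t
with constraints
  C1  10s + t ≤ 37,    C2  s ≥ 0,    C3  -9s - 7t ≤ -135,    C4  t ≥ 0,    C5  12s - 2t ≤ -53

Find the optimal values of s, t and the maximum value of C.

s = 0, t = 53/2, maximum C = -53/2

The binding constraints are s = 0 and 12s - 2t = -53.
Solving simultaneously gives s = 0, t = 53/2.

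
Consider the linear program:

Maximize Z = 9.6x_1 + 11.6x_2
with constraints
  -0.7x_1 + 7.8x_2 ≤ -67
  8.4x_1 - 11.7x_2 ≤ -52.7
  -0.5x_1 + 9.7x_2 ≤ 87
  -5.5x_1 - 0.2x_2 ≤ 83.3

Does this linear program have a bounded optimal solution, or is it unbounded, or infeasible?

infeasible

The boundaries -0.7x_1 + 7.8x_2 = -67 and 8.4x_1 - 11.7x_2 = -52.7 meet at (-3064/147, -659/63), but that point violates -5.5x_1 - 0.2x_2 ≤ 83.3. Every candidate vertex is excluded by some other constraint, so the feasible region is empty.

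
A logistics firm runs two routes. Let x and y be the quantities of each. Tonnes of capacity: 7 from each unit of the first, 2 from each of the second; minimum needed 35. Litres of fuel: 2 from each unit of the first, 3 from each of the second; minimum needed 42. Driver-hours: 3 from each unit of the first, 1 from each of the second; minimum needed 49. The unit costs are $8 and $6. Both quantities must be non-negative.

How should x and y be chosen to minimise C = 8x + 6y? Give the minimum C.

Corner points and C = 8x + 6y:
  (0, 49) → C = 294
  (21, 0) → C = 168
  (15, 4) → C = 144
The feasible region is unbounded (it extends along (0, 1), (1, 0)), but C strictly increases along every unbounded feasible direction, so there is no improving ray and the minimum is attained at a vertex.

x = 15, y = 4, minimum C = 144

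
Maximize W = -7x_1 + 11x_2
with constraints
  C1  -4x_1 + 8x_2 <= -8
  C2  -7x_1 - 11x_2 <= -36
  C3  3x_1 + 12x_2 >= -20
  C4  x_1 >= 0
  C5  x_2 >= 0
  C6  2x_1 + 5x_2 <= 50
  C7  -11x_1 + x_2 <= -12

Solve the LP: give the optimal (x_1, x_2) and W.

Corner points and W = -7x_1 + 11x_2:
  (94/25, 22/25) → W = -416/25
  (110/9, 46/9) → W = -88/3
  (36/7, 0) → W = -36
  (25, 0) → W = -175

The binding constraints are -4x_1 + 8x_2 = -8 and -7x_1 - 11x_2 = -36.
Solving simultaneously gives x_1 = 94/25, x_2 = 22/25.

x_1 = 94/25, x_2 = 22/25, maximum W = -416/25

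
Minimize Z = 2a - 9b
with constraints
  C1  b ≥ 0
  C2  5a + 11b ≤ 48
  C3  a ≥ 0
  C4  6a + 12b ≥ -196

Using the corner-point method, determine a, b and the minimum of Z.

Extreme points and Z = 2a - 9b:
  (48/5, 0) → Z = 96/5
  (0, 0) → Z = 0
  (0, 48/11) → Z = -432/11

At the optimal vertex, 5a + 11b = 48 and a = 0.
Solving simultaneously gives a = 0, b = 48/11.

a = 0, b = 48/11, minimum Z = -432/11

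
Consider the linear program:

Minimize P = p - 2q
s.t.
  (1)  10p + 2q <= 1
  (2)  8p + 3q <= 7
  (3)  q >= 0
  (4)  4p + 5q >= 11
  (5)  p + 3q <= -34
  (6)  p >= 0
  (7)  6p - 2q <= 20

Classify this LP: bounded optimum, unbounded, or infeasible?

infeasible

The boundaries p = 0 and 6p - 2q = 20 meet at (0, -10), but that point violates q ≥ 0. Every candidate vertex is excluded by some other constraint, so the feasible region is empty.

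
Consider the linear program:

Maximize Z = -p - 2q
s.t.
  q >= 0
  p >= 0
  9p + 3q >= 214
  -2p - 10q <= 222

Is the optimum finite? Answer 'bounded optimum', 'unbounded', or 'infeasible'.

bounded optimum

Corner points and Z = -p - 2q:
  (214/9, 0) → Z = -214/9
  (0, 214/3) → Z = -428/3
The feasible region has finitely many vertices and no improving ray; the maximum is -214/9 at (214/9, 0).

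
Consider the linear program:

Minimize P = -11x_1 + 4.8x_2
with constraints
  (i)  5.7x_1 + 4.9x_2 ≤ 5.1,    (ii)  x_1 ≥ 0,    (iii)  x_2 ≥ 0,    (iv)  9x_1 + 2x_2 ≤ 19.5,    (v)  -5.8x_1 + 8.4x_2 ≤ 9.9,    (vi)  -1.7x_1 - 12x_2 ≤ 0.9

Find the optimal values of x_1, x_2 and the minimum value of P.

Extreme points and P = -11x_1 + 4.8x_2:
  (0, 51/49) → P = 1224/245
  (17/19, 0) → P = -187/19
  (0, 0) → P = 0

At the optimal vertex, 5.7x_1 + 4.9x_2 = 5.1 and x_2 = 0.
Solving simultaneously gives x_1 = 17/19, x_2 = 0.

x_1 = 17/19, x_2 = 0, minimum P = -187/19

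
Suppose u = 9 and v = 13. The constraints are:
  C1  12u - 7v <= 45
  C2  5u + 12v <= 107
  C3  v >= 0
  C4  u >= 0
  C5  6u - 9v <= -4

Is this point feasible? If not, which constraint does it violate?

not feasible — violates C2

Constraint C2: 5u + 12v = 201, which is not ≤ 107. All other constraints are satisfied.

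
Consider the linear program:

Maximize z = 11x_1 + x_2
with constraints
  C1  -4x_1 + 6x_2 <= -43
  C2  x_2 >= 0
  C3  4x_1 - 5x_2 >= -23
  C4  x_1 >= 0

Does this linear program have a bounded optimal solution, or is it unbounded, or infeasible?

unbounded

From the feasible point (43/4, 0), moving in the direction (6, 4) keeps every constraint satisfied while z increases without bound.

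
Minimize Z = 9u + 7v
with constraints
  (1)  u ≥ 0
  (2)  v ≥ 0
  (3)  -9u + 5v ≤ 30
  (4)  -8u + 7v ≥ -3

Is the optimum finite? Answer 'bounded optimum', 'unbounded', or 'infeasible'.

Corner points and Z = 9u + 7v:
  (0, 0) → Z = 0
  (0, 6) → Z = 42
  (3/8, 0) → Z = 27/8
The feasible region has finitely many vertices and no improving ray; the minimum is 0 at (0, 0).

bounded optimum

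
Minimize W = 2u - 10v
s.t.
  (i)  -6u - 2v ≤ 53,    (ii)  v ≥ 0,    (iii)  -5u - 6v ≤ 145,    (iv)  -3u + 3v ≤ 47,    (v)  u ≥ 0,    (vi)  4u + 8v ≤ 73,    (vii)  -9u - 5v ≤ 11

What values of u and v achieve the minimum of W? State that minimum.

Vertices and W = 2u - 10v:
  (0, 0) → W = 0
  (73/4, 0) → W = 73/2
  (0, 73/8) → W = -365/4

The binding constraints are u = 0 and 4u + 8v = 73.
Solving simultaneously gives u = 0, v = 73/8.

u = 0, v = 73/8, minimum W = -365/4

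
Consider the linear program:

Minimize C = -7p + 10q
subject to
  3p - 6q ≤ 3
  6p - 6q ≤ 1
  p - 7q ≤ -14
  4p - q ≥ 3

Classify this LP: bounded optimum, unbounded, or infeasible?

Extreme points and C = -7p + 10q:
  (91/36, 85/36) → C = 71/12
  (35/27, 59/27) → C = 115/9
The feasible region has finitely many vertices and no improving ray; the minimum is 71/12 at (91/36, 85/36).

bounded optimum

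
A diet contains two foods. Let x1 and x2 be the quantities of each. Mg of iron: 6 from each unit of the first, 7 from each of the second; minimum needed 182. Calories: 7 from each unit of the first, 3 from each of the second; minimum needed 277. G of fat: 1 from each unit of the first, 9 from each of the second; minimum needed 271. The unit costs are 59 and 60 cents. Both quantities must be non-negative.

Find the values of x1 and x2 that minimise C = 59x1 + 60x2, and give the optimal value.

Corner points and C = 59x1 + 60x2:
  (0, 277/3) → C = 5540
  (271, 0) → C = 15989
  (28, 27) → C = 3272
The feasible region is unbounded (it extends along (0, 1), (1, 0)), but C strictly increases along every unbounded feasible direction, so there is no improving ray and the minimum is attained at a vertex.

The optimum lies where 7x1 + 3x2 = 277 and x1 + 9x2 = 271.
Solving simultaneously gives x1 = 28, x2 = 27.

x1 = 28, x2 = 27, minimum C = 3272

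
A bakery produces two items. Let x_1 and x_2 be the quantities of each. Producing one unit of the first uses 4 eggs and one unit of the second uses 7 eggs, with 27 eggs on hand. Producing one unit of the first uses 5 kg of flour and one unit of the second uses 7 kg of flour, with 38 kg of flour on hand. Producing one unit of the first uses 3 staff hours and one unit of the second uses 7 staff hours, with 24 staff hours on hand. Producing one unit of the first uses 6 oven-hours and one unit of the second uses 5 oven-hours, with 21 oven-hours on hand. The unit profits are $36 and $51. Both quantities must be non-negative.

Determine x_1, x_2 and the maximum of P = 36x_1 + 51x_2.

Feasible corners and P = 36x_1 + 51x_2:
  (0, 0) → P = 0
  (0, 24/7) → P = 1224/7
  (7/2, 0) → P = 126
  (1, 3) → P = 189

At the optimal vertex, 3x_1 + 7x_2 = 24 and 6x_1 + 5x_2 = 21.
Solving simultaneously gives x_1 = 1, x_2 = 3.

x_1 = 1, x_2 = 3, maximum P = 189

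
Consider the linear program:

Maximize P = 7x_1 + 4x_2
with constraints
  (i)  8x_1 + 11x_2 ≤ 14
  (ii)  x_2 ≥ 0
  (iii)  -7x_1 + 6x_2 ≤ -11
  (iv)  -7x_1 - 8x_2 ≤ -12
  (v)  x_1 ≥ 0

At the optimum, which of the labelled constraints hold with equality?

(i) and (ii)

Vertices and P = 7x_1 + 4x_2:
  (7/4, 0) → P = 49/4
  (41/25, 2/25) → P = 59/5
  (12/7, 0) → P = 12
  (80/49, 1/14) → P = 82/7

The maximum is at (7/4, 0). Substituting into each constraint, equality holds for (i) and (ii); the remaining constraints have slack.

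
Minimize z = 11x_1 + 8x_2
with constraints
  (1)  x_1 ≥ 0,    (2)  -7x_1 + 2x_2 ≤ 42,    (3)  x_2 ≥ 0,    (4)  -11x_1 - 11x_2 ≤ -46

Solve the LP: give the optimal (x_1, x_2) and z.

x_1 = 0, x_2 = 46/11, minimum z = 368/11

Vertices and z = 11x_1 + 8x_2:
  (0, 21) → z = 168
  (0, 46/11) → z = 368/11
  (46/11, 0) → z = 46
The feasible region is unbounded (it extends along (2, 7), (1, 0)), but z strictly increases along every unbounded feasible direction, so there is no improving ray and the minimum is attained at a vertex.

The optimum lies where x_1 = 0 and -11x_1 - 11x_2 = -46.
Solving simultaneously gives x_1 = 0, x_2 = 46/11.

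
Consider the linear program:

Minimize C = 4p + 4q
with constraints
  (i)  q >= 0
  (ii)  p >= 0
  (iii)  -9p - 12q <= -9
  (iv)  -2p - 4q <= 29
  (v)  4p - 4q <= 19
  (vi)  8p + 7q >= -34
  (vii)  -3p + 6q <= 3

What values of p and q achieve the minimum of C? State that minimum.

Vertices and C = 4p + 4q:
  (1, 0) → C = 4
  (19/4, 0) → C = 19
  (1/5, 3/5) → C = 16/5
  (21/2, 23/4) → C = 65

p = 1/5, q = 3/5, minimum C = 16/5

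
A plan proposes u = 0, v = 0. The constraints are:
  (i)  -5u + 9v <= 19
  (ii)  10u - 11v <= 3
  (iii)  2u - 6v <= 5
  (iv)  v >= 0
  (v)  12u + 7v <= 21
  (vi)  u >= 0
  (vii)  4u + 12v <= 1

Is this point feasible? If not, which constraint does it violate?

feasible

(i): 0 ≤ 19 ✓
(ii): 0 ≤ 3 ✓
(iii): 0 ≤ 5 ✓
(iv): 0 ≥ 0 ✓
(v): 0 ≤ 21 ✓
(vi): 0 ≥ 0 ✓
(vii): 0 ≤ 1 ✓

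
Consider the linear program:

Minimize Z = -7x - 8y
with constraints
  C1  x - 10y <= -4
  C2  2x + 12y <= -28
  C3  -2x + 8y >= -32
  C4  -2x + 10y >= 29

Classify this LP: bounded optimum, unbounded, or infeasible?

Vertices and Z = -7x - 8y:
  (-25, -21/10) → Z = 959/5
  (-157/11, 1/22) → Z = 1095/11
The feasible region has finitely many vertices and no improving ray; the minimum is 1095/11 at (-157/11, 1/22).

bounded optimum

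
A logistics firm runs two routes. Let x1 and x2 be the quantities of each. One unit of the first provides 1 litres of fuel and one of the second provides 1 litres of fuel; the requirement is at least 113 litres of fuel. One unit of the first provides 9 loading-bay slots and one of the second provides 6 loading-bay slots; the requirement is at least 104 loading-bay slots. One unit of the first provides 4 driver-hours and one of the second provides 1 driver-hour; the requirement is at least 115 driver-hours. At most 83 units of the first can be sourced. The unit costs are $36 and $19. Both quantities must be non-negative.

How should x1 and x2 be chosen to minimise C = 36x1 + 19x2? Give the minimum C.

x1 = 2/3, x2 = 337/3, minimum C = 6475/3

Extreme points and C = 36x1 + 19x2:
  (0, 115) → C = 2185
  (2/3, 337/3) → C = 6475/3
  (83, 30) → C = 3558
The feasible region is unbounded (it extends along (0, 1)), but C strictly increases along every unbounded feasible direction, so there is no improving ray and the minimum is attained at a vertex.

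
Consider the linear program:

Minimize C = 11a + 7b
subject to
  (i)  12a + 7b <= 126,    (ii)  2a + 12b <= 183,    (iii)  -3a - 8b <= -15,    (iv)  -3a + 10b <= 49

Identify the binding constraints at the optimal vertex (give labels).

(iii) and (iv)

Feasible corners and C = 11a + 7b:
  (301/25, -66/25) → C = 2849/25
  (917/141, 322/47) → C = 16849/141
  (-121/27, 32/9) → C = -659/27

The minimum is at (-121/27, 32/9). Substituting into each constraint, equality holds for (iii) and (iv); the remaining constraints have slack.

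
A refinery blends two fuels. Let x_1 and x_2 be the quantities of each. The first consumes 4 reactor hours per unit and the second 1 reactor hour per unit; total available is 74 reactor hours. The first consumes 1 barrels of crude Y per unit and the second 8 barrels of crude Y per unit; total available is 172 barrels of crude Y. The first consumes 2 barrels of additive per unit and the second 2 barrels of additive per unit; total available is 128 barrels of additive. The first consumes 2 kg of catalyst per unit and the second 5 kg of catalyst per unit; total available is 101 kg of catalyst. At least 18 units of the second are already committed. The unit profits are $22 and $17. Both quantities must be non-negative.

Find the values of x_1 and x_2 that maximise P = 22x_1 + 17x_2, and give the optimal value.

Feasible corners and P = 22x_1 + 17x_2:
  (0, 101/5) → P = 1717/5
  (0, 18) → P = 306
  (11/2, 18) → P = 427

x_1 = 11/2, x_2 = 18, maximum P = 427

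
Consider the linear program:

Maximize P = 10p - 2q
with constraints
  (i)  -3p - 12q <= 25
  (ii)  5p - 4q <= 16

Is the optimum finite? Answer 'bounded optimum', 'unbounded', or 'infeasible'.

From the feasible point (23/18, -173/72), moving in the direction (4, 5) keeps every constraint satisfied while P increases without bound.

unbounded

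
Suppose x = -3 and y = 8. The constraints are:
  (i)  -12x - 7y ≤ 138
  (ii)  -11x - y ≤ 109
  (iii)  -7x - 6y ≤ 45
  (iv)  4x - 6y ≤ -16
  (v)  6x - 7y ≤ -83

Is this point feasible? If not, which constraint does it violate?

Constraint (v): 6x - 7y = -74, which is not ≤ -83. All other constraints are satisfied.

not feasible — violates (v)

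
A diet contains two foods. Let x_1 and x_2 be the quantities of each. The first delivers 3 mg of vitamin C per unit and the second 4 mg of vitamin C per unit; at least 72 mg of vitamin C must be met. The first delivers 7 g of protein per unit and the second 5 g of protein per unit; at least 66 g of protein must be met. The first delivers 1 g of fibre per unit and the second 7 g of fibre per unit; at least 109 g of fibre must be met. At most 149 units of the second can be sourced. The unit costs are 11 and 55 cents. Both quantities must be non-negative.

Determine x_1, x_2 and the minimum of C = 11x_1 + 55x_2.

x_1 = 4, x_2 = 15, minimum C = 869

The feasible region is unbounded (it extends along (1, 0)), but C strictly increases along every unbounded feasible direction, so there is no improving ray and the minimum is attained at a vertex.

The binding constraints are 3x_1 + 4x_2 = 72 and x_1 + 7x_2 = 109.
Solving simultaneously gives x_1 = 4, x_2 = 15.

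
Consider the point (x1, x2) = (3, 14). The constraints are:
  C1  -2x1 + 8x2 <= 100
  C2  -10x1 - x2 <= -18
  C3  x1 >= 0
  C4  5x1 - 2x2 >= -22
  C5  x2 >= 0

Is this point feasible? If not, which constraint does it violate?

Constraint C1: -2x1 + 8x2 = 106, which is not ≤ 100. All other constraints are satisfied.

not feasible — violates C1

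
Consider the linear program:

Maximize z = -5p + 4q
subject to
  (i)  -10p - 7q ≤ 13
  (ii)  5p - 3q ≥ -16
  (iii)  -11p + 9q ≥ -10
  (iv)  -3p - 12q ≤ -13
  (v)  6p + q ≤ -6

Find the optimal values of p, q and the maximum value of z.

Feasible corners and z = -5p + 4q:
  (-51/23, 113/69) → z = 1217/69
  (-34/23, 66/23) → z = 434/23
  (-85/69, 32/23) → z = 809/69

p = -34/23, q = 66/23, maximum z = 434/23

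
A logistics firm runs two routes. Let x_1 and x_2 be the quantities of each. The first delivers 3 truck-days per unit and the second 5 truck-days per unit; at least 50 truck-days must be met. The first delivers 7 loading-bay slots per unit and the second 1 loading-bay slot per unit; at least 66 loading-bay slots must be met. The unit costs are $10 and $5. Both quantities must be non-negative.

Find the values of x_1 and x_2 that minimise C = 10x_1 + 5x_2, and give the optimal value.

x_1 = 35/4, x_2 = 19/4, minimum C = 445/4

Feasible corners and C = 10x_1 + 5x_2:
  (0, 66) → C = 330
  (50/3, 0) → C = 500/3
  (35/4, 19/4) → C = 445/4
The feasible region is unbounded (it extends along (0, 1), (1, 0)), but C strictly increases along every unbounded feasible direction, so there is no improving ray and the minimum is attained at a vertex.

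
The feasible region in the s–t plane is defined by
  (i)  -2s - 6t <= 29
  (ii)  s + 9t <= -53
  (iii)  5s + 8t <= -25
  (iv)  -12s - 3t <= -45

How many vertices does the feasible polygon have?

4

Pairwise boundary intersections that survive every other constraint:
  (41/7, -95/14)
  (119/22, -73/11)
  (199/37, -240/37)
  (188/35, -227/35)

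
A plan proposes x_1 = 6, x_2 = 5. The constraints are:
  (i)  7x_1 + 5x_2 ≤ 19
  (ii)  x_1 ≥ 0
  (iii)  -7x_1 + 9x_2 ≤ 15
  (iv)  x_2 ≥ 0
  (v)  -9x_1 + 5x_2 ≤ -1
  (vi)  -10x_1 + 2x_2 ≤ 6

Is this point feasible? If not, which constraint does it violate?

not feasible — violates (i)

Constraint (i): 7x_1 + 5x_2 = 67, which is not ≤ 19. All other constraints are satisfied.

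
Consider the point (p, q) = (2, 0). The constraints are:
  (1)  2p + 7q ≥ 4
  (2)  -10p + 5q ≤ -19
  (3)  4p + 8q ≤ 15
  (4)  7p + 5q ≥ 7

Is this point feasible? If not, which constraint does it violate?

(1): 4 ≥ 4 ✓
(2): -20 ≤ -19 ✓
(3): 8 ≤ 15 ✓
(4): 14 ≥ 7 ✓

feasible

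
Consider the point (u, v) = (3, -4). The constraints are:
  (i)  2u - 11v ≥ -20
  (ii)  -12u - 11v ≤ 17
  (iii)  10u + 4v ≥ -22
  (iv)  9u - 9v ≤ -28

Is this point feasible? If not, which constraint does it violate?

Constraint (iv): 9u - 9v = 63, which is not ≤ -28. All other constraints are satisfied.

not feasible — violates (iv)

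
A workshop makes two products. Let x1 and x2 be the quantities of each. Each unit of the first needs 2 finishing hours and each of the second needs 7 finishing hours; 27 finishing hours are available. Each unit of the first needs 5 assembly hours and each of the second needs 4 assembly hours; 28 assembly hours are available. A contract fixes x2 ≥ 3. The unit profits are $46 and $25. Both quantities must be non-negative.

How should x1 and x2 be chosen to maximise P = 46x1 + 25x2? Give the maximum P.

x1 = 3, x2 = 3, maximum P = 213

Corner points and P = 46x1 + 25x2:
  (0, 27/7) → P = 675/7
  (0, 3) → P = 75
  (3, 3) → P = 213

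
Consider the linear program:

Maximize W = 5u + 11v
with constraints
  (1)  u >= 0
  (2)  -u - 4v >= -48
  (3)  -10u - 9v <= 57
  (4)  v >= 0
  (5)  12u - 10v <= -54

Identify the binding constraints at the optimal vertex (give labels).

(2) and (5)

Feasible corners and W = 5u + 11v:
  (0, 12) → W = 132
  (0, 27/5) → W = 297/5
  (132/29, 315/29) → W = 4125/29

The maximum is at (132/29, 315/29). Substituting into each constraint, equality holds for (2) and (5); the remaining constraints have slack.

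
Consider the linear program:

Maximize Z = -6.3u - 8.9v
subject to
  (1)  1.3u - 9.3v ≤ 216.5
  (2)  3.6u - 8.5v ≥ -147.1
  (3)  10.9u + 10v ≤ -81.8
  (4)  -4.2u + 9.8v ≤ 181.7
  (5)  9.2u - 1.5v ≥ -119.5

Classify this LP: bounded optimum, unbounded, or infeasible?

bounded optimum

Feasible corners and Z = -6.3u - 8.9v:
  (140426/11437, -246619/11437) → Z = 13102253/114370
  (-47870/2787, -214715/8361) → Z = 5631413/16722
  (-26354/2167, 54999/10835) → Z = 3406599/108350
The feasible region has finitely many vertices and no improving ray; the maximum is 5631413/16722 at (-47870/2787, -214715/8361).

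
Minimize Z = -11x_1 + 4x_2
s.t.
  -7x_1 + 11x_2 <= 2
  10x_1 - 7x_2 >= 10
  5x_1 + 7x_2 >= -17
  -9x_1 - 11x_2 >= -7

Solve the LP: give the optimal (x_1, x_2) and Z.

Vertices and Z = -11x_1 + 4x_2:
  (-7/15, -44/21) → Z = -341/105
  (159/173, -20/173) → Z = -1829/173
  (59/2, -47/2) → Z = -837/2

x_1 = 59/2, x_2 = -47/2, minimum Z = -837/2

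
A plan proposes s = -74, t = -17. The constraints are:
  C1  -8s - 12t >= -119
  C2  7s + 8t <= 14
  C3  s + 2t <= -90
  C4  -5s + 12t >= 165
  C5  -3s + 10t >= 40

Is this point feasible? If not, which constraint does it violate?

C1: 796 ≥ -119 ✓
C2: -654 ≤ 14 ✓
C3: -108 ≤ -90 ✓
C4: 166 ≥ 165 ✓
C5: 52 ≥ 40 ✓

feasible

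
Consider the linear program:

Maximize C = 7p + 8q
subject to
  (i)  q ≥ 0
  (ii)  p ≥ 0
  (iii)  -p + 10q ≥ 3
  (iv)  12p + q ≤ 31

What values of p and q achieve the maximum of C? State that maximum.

p = 0, q = 31, maximum C = 248

Vertices and C = 7p + 8q:
  (0, 3/10) → C = 12/5
  (0, 31) → C = 248
  (307/121, 67/121) → C = 2685/121

At the optimal vertex, p = 0 and 12p + q = 31.
Solving simultaneously gives p = 0, q = 31.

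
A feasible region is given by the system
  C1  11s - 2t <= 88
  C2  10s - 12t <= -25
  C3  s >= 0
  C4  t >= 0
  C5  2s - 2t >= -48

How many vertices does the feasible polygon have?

4

Pairwise boundary intersections that survive every other constraint:
  (79/8, 165/16)
  (136/9, 352/9)
  (0, 25/12)
  (0, 24)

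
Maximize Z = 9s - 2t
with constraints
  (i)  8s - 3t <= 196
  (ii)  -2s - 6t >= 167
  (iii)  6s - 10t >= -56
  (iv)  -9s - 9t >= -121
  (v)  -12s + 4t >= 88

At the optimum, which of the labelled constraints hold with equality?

Vertices and Z = 9s - 2t:
  (-262, -764) → Z = -830
  (-1003/28, -445/28) → Z = -8137/28
  (-299/20, -457/20) → Z = -1777/20
The feasible region is unbounded (it extends along (-5, -3), (-3, -8)), but Z strictly decreases along every unbounded feasible direction, so there is no improving ray and the maximum is attained at a vertex.

The maximum is at (-299/20, -457/20). Substituting into each constraint, equality holds for (ii) and (v); the remaining constraints have slack.

(ii) and (v)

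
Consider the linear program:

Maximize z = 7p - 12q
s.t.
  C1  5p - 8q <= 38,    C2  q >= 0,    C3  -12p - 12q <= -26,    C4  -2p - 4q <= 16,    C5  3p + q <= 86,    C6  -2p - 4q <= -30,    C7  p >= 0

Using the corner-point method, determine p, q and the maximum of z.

Corner points and z = 7p - 12q:
  (726/29, 316/29) → z = 1290/29
  (98/9, 37/18) → z = 464/9
  (0, 86) → z = -1032
  (0, 15/2) → z = -90

p = 98/9, q = 37/18, maximum z = 464/9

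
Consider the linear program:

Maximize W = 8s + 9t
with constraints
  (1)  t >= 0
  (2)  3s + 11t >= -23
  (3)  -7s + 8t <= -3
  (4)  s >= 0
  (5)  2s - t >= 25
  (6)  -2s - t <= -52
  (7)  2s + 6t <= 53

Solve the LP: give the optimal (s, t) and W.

s = 53/2, t = 0, maximum W = 212

Vertices and W = 8s + 9t:
  (26, 0) → W = 208
  (53/2, 0) → W = 212
  (259/10, 1/5) → W = 209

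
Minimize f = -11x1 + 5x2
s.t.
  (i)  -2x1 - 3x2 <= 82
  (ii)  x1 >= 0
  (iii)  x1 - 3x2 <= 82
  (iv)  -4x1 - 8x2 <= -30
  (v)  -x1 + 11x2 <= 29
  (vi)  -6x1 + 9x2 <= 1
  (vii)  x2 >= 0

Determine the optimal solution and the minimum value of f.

x1 = 989/8, x2 = 111/8, minimum f = -2581/2

Extreme points and f = -11x1 + 5x2:
  (989/8, 111/8) → f = -2581/2
  (82, 0) → f = -902
  (131/42, 46/21) → f = -327/14
  (15/2, 0) → f = -165/2
  (250/57, 173/57) → f = -1885/57

The optimum lies where x1 - 3x2 = 82 and -x1 + 11x2 = 29.
Solving simultaneously gives x1 = 989/8, x2 = 111/8.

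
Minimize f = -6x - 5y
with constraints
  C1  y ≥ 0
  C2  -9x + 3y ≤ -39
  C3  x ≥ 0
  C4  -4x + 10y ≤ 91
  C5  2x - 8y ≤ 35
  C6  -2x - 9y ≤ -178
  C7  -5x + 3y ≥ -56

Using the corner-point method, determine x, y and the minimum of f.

x = 833/38, y = 679/38, minimum f = -8393/38

Corner points and f = -6x - 5y:
  (961/56, 447/28) → f = -2559/14
  (833/38, 679/38) → f = -8393/38
  (346/17, 778/51) → f = -10118/51

The optimum lies where -4x + 10y = 91 and -5x + 3y = -56.
Solving simultaneously gives x = 833/38, y = 679/38.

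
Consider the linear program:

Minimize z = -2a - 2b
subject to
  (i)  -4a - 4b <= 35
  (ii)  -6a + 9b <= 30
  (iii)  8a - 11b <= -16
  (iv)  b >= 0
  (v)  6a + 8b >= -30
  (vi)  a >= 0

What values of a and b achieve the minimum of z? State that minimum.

a = 31, b = 24, minimum z = -110

Vertices and z = -2a - 2b:
  (31, 24) → z = -110
  (0, 10/3) → z = -20/3
  (0, 16/11) → z = -32/11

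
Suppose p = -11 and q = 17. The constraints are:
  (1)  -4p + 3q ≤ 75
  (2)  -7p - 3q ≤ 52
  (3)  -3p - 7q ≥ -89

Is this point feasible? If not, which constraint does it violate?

not feasible — violates (1)

Constraint (1): -4p + 3q = 95, which is not ≤ 75. All other constraints are satisfied.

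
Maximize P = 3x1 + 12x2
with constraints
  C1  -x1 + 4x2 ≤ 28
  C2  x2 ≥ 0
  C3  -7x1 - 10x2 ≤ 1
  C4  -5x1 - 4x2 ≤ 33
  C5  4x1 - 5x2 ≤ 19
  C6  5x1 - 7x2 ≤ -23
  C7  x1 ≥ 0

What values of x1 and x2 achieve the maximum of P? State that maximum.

x1 = 8, x2 = 9, maximum P = 132

Corner points and P = 3x1 + 12x2:
  (8, 9) → P = 132
  (0, 7) → P = 84
  (0, 23/7) → P = 276/7

The optimum lies where -x1 + 4x2 = 28 and 5x1 - 7x2 = -23.
Solving simultaneously gives x1 = 8, x2 = 9.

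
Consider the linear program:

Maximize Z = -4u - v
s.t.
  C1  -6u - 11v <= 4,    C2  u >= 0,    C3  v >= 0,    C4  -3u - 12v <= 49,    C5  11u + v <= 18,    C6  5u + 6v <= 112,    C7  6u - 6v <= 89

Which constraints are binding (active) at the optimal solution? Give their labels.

C2 and C3

Feasible corners and Z = -4u - v:
  (0, 0) → Z = 0
  (0, 18) → Z = -18
  (18/11, 0) → Z = -72/11

The maximum is at (0, 0). Substituting into each constraint, equality holds for C2 and C3; the remaining constraints have slack.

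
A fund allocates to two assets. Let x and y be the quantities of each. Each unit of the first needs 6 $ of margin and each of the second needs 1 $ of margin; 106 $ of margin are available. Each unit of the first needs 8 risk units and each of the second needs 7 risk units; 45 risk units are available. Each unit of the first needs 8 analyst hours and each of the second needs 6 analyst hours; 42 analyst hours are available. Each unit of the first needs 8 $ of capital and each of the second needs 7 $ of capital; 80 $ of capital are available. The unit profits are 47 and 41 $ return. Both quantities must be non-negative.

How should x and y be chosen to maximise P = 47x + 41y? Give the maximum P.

x = 3, y = 3, maximum P = 264

Extreme points and P = 47x + 41y:
  (0, 0) → P = 0
  (0, 45/7) → P = 1845/7
  (21/4, 0) → P = 987/4
  (3, 3) → P = 264

The binding constraints are 8x + 7y = 45 and 8x + 6y = 42.
Solving simultaneously gives x = 3, y = 3.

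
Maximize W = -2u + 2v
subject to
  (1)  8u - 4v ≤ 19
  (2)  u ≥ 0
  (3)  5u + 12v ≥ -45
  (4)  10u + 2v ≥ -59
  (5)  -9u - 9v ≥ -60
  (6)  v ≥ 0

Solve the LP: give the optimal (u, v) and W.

u = 0, v = 20/3, maximum W = 40/3

Extreme points and W = -2u + 2v:
  (137/36, 103/36) → W = -17/9
  (19/8, 0) → W = -19/4
  (0, 20/3) → W = 40/3
  (0, 0) → W = 0

The binding constraints are u = 0 and -9u - 9v = -60.
Solving simultaneously gives u = 0, v = 20/3.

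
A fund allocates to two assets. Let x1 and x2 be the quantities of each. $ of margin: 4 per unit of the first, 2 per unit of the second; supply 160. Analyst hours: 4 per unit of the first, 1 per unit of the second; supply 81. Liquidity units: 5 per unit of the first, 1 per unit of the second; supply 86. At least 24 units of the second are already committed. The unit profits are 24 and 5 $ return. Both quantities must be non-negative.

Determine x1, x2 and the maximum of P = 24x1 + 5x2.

Vertices and P = 24x1 + 5x2:
  (0, 80) → P = 400
  (0, 24) → P = 120
  (1/2, 79) → P = 407
  (5, 61) → P = 425
  (62/5, 24) → P = 2088/5

The binding constraints are 4x1 + x2 = 81 and 5x1 + x2 = 86.
Solving simultaneously gives x1 = 5, x2 = 61.

x1 = 5, x2 = 61, maximum P = 425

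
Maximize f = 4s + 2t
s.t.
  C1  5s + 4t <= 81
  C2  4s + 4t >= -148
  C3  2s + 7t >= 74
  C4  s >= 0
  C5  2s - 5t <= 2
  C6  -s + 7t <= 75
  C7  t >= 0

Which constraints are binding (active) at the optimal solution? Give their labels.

Vertices and f = 4s + 2t:
  (271/27, 208/27) → f = 500/9
  (89/13, 152/13) → f = 660/13
  (0, 74/7) → f = 148/7
  (0, 75/7) → f = 150/7

The maximum is at (271/27, 208/27). Substituting into each constraint, equality holds for C1 and C3; the remaining constraints have slack.

C1 and C3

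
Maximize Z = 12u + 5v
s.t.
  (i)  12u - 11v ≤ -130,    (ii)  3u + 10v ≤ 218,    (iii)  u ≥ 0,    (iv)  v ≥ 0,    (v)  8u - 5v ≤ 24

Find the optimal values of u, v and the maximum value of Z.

Extreme points and Z = 12u + 5v:
  (122/17, 334/17) → Z = 3134/17
  (0, 130/11) → Z = 650/11
  (0, 109/5) → Z = 109

The optimum lies where 12u - 11v = -130 and 3u + 10v = 218.
Solving simultaneously gives u = 122/17, v = 334/17.

u = 122/17, v = 334/17, maximum Z = 3134/17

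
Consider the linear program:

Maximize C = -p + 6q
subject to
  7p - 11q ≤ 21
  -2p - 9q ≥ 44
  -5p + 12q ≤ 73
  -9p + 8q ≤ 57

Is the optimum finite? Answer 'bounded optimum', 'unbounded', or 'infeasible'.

Feasible corners and C = -p + 6q:
  (-59/17, -70/17) → C = -361/17
  (-795/43, -588/43) → C = -2733/43
  (-865/97, -282/97) → C = -827/97
The feasible region has finitely many vertices and no improving ray; the maximum is -827/97 at (-865/97, -282/97).

bounded optimum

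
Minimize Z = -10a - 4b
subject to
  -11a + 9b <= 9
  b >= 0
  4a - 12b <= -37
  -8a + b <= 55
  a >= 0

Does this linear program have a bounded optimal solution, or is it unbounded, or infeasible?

From the feasible point (75/32, 371/96), moving in the direction (12, 4) keeps every constraint satisfied while Z decreases without bound.

unbounded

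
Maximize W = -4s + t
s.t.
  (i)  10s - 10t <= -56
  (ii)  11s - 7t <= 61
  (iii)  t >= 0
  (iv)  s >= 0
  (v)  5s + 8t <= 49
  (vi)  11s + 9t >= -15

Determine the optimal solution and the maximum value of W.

s = 0, t = 49/8, maximum W = 49/8

Vertices and W = -4s + t:
  (0, 28/5) → W = 28/5
  (21/65, 77/13) → W = 301/65
  (0, 49/8) → W = 49/8

The optimum lies where s = 0 and 5s + 8t = 49.
Solving simultaneously gives s = 0, t = 49/8.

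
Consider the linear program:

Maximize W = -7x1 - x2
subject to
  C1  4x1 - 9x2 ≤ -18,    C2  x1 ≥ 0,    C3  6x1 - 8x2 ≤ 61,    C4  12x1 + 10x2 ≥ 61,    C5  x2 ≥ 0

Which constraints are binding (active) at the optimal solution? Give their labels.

Feasible corners and W = -7x1 - x2:
  (63/2, 16) → W = -473/2
  (369/148, 115/37) → W = -3043/148
  (0, 61/10) → W = -61/10
The feasible region is unbounded (it extends along (0, 1), (4, 3)), but W strictly decreases along every unbounded feasible direction, so there is no improving ray and the maximum is attained at a vertex.

The maximum is at (0, 61/10). Substituting into each constraint, equality holds for C2 and C4; the remaining constraints have slack.

C2 and C4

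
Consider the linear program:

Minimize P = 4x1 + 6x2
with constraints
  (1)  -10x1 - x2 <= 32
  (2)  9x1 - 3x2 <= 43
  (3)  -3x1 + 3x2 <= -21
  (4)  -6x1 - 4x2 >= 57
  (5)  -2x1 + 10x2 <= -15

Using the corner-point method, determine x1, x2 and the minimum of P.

Vertices and P = 4x1 + 6x2:
  (-53/39, -718/39) → P = -4520/39
  (-71/34, -189/17) → P = -1276/17
  (1/54, -257/18) → P = -2311/27

x1 = -53/39, x2 = -718/39, minimum P = -4520/39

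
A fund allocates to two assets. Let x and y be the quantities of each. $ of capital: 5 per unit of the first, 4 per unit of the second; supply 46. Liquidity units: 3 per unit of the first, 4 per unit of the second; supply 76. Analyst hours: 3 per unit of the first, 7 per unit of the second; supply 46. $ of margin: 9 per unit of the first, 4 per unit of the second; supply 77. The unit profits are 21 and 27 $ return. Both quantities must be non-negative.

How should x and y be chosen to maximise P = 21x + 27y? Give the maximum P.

x = 6, y = 4, maximum P = 234

Corner points and P = 21x + 27y:
  (0, 0) → P = 0
  (0, 46/7) → P = 1242/7
  (77/9, 0) → P = 539/3
  (6, 4) → P = 234
  (31/4, 29/16) → P = 3387/16

The optimum lies where 5x + 4y = 46 and 3x + 7y = 46.
Solving simultaneously gives x = 6, y = 4.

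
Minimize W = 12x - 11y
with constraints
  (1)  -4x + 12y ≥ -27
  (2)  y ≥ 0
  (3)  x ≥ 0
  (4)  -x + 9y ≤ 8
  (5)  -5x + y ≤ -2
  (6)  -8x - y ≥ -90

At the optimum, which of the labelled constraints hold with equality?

(4) and (5)

Corner points and W = 12x - 11y:
  (27/4, 0) → W = 81
  (1107/100, 36/25) → W = 117
  (2/5, 0) → W = 24/5
  (13/22, 21/22) → W = -75/22
  (802/73, 154/73) → W = 7930/73

The minimum is at (13/22, 21/22). Substituting into each constraint, equality holds for (4) and (5); the remaining constraints have slack.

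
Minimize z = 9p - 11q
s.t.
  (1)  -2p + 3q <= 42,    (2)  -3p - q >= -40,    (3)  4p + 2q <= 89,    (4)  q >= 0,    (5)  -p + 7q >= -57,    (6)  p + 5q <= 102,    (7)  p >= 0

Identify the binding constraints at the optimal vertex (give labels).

Corner points and z = 9p - 11q:
  (78/11, 206/11) → z = -1564/11
  (0, 14) → z = -154
  (40/3, 0) → z = 120
  (0, 0) → z = 0

The minimum is at (0, 14). Substituting into each constraint, equality holds for (1) and (7); the remaining constraints have slack.

(1) and (7)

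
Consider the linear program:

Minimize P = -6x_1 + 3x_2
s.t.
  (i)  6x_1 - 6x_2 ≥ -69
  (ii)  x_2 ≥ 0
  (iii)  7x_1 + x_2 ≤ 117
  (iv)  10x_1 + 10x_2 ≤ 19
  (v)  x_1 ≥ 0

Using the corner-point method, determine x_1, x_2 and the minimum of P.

x_1 = 19/10, x_2 = 0, minimum P = -57/5

Corner points and P = -6x_1 + 3x_2:
  (19/10, 0) → P = -57/5
  (0, 0) → P = 0
  (0, 19/10) → P = 57/10

At the optimal vertex, x_2 = 0 and 10x_1 + 10x_2 = 19.
Solving simultaneously gives x_1 = 19/10, x_2 = 0.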